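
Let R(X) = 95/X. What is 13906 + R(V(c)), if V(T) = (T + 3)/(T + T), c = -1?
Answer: 13811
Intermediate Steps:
V(T) = (3 + T)/(2*T) (V(T) = (3 + T)/((2*T)) = (3 + T)*(1/(2*T)) = (3 + T)/(2*T))
13906 + R(V(c)) = 13906 + 95/(((1/2)*(3 - 1)/(-1))) = 13906 + 95/(((1/2)*(-1)*2)) = 13906 + 95/(-1) = 13906 + 95*(-1) = 13906 - 95 = 13811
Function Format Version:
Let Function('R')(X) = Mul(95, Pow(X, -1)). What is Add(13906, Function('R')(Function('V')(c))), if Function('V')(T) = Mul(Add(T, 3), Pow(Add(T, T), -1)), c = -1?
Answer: 13811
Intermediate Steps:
Function('V')(T) = Mul(Rational(1, 2), Pow(T, -1), Add(3, T)) (Function('V')(T) = Mul(Add(3, T), Pow(Mul(2, T), -1)) = Mul(Add(3, T), Mul(Rational(1, 2), Pow(T, -1))) = Mul(Rational(1, 2), Pow(T, -1), Add(3, T)))
Add(13906, Function('R')(Function('V')(c))) = Add(13906, Mul(95, Pow(Mul(Rational(1, 2), Pow(-1, -1), Add(3, -1)), -1))) = Add(13906, Mul(95, Pow(Mul(Rational(1, 2), -1, 2), -1))) = Add(13906, Mul(95, Pow(-1, -1))) = Add(13906, Mul(95, -1)) = Add(13906, -95) = 13811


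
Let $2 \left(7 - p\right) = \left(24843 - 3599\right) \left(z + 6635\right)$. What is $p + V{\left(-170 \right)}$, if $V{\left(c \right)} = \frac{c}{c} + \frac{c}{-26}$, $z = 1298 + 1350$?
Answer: $- \frac{1281852149}{13} \approx -9.8604 \cdot 10^{7}$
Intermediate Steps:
$z = 2648$
$V{\left(c \right)} = 1 - \frac{c}{26}$ ($V{\left(c \right)} = 1 + c \left(- \frac{1}{26}\right) = 1 - \frac{c}{26}$)
$p = -98604019$ ($p = 7 - \frac{\left(24843 - 3599\right) \left(2648 + 6635\right)}{2} = 7 - \frac{\left(24843 - 3599\right) 9283}{2} = 7 - \frac{21244 \cdot 9283}{2} = 7 - 98604026 = -98604019$)
$p + V{\left(-170 \right)} = -98604019 + \left(1 - - \frac{85}{13}\right) = -98604019 + \left(1 + \frac{85}{13}\right) = -98604019 + \frac{98}{13} = - \frac{1281852149}{13}$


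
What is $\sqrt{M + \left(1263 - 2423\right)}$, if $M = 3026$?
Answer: $\sqrt{1866} \approx 43.197$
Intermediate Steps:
$\sqrt{M + \left(1263 - 2423\right)} = \sqrt{3026 + \left(1263 - 2423\right)} = \sqrt{3026 - 1160} = \sqrt{1866}$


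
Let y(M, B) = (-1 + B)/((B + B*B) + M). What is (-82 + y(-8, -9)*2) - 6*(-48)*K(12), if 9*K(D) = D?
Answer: 4827/16 ≈ 301.69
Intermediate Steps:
K(D) = D/9
y(M, B) = (-1 + B)/(B + M + B²) (y(M, B) = (-1 + B)/((B + B²) + M) = (-1 + B)/(B + M + B²))
(-82 + y(-8, -9)*2) - 6*(-48)*K(12) = (-82 + ((-1 - 9)/(-9 - 8 + (-9)²))*2) - 6*(-48)*(⅑)*12 = (-82 + (-10/(-9 - 8 + 81))*2) - (-288)*4/3 = (-82 + (-10/64)*2) - 1*(-384) = (-82 + ((1/64)*(-10))*2) + 384 = (-82 - 5/32*2) + 384 = (-82 - 5/16) + 384 = -1317/16 + 384 = 4827/16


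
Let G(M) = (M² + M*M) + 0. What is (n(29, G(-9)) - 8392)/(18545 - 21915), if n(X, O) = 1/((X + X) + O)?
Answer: 1846239/741400 ≈ 2.4902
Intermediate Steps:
G(M) = 2*M² (G(M) = (M² + M²) + 0 = 2*M² + 0 = 2*M²)
n(X, O) = 1/(O + 2*X) (n(X, O) = 1/(2*X + O) = 1/(O + 2*X))
(n(29, G(-9)) - 8392)/(18545 - 21915) = (1/(2*(-9)² + 2*29) - 8392)/(18545 - 21915) = (1/(2*81 + 58) - 8392)/(-3370) = (1/(162 + 58) - 8392)*(-1/3370) = (1/220 - 8392)*(-1/3370) = -1846239/220*(-1/3370) = 1846239/741400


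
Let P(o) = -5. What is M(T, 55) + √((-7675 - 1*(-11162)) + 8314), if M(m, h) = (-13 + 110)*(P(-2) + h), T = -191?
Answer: 4850 + √11801 ≈ 4958.6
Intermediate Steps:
M(m, h) = -485 + 97*h (M(m, h) = (-13 + 110)*(-5 + h) = 97*(-5 + h) = -485 + 97*h)
M(T, 55) + √((-7675 - 1*(-11162)) + 8314) = (-485 + 97*55) + √((-7675 - 1*(-11162)) + 8314) = (-485 + 5335) + √((-7675 + 11162) + 8314) = 4850 + √(3487 + 8314) = 4850 + √11801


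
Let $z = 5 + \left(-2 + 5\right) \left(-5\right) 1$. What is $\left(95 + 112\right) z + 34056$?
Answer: $31986$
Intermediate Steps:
$z = -10$ ($z = 5 + 3 \left(-5\right) 1 = 5 - 15 = -10$)
$\left(95 + 112\right) z + 34056 = \left(95 + 112\right) \left(-10\right) + 34056 = 207 \left(-10\right) + 34056 = -2070 + 34056 = 31986$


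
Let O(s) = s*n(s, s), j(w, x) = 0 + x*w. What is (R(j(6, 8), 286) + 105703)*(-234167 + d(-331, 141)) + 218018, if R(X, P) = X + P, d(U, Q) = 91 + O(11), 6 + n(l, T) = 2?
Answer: -24825164422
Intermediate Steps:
j(w, x) = w*x (j(w, x) = 0 + w*x = w*x)
n(l, T) = -4 (n(l, T) = -6 + 2 = -4)
O(s) = -4*s (O(s) = s*(-4) = -4*s)
d(U, Q) = 47 (d(U, Q) = 91 - 4*11 = 91 - 44 = 47)
R(X, P) = P + X
(R(j(6, 8), 286) + 105703)*(-234167 + d(-331, 141)) + 218018 = ((286 + 6*8) + 105703)*(-234167 + 47) + 218018 = ((286 + 48) + 105703)*(-234120) + 218018 = (334 + 105703)*(-234120) + 218018 = 106037*(-234120) + 218018 = -24825382440 + 218018 = -24825164422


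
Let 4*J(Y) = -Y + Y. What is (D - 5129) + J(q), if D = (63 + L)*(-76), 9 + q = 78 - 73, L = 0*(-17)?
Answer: -9917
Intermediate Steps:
L = 0
q = -4 (q = -9 + (78 - 73) = -9 + 5 = -4)
J(Y) = 0 (J(Y) = (-Y + Y)/4 = (1/4)*0 = 0)
D = -4788 (D = (63 + 0)*(-76) = 63*(-76) = -4788)
(D - 5129) + J(q) = (-4788 - 5129) + 0 = -9917 + 0 = -9917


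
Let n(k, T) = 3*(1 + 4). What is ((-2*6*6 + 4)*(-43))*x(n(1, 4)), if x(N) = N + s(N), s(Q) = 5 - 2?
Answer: 52632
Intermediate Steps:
s(Q) = 3
n(k, T) = 15 (n(k, T) = 3*5 = 15)
x(N) = 3 + N (x(N) = N + 3 = 3 + N)
((-2*6*6 + 4)*(-43))*x(n(1, 4)) = ((-2*6*6 + 4)*(-43))*(3 + 15) = ((-12*6 + 4)*(-43))*18 = ((-72 + 4)*(-43))*18 = -68*(-43)*18 = 2924*18 = 52632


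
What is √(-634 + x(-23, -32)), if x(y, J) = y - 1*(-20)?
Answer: 7*I*√13 ≈ 25.239*I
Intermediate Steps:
x(y, J) = 20 + y (x(y, J) = y + 20 = 20 + y)
√(-634 + x(-23, -32)) = √(-634 + (20 - 23)) = √(-634 - 3) = √(-637) = 7*I*√13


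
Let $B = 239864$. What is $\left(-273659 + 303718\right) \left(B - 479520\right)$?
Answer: $-7203819704$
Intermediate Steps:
$\left(-273659 + 303718\right) \left(B - 479520\right) = \left(-273659 + 303718\right) \left(239864 - 479520\right) = 30059 \left(-239656\right) = -7203819704$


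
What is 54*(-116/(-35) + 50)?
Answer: 100764/35 ≈ 2879.0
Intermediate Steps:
54*(-116/(-35) + 50) = 54*(-116*(-1/35) + 50) = 54*(116/35 + 50) = 54*(1866/35) = 100764/35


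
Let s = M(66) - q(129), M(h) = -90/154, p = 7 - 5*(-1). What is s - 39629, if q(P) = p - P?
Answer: -3042469/77 ≈ -39513.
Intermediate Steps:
p = 12 (p = 7 + 5 = 12)
M(h) = -45/77 (M(h) = -90*1/154 = -45/77)
q(P) = 12 - P
s = 8964/77 (s = -45/77 - (12 - 1*129) = -45/77 - (12 - 129) = -45/77 - 1*(-117) = -45/77 + 117 = 8964/77 ≈ 116.42)
s - 39629 = 8964/77 - 39629 = -3042469/77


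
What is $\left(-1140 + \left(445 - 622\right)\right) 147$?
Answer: $-193599$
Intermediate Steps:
$\left(-1140 + \left(445 - 622\right)\right) 147 = \left(-1140 - 177\right) 147 = \left(-1317\right) 147 = -193599$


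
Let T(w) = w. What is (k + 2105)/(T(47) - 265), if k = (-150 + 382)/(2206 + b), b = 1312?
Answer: -3702811/383462 ≈ -9.6563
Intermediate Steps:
k = 116/1759 (k = (-150 + 382)/(2206 + 1312) = 232/3518 = 232*(1/3518) = 116/1759 ≈ 0.065947)
(k + 2105)/(T(47) - 265) = (116/1759 + 2105)/(47 - 265) = (3702811/1759)/(-218) = (3702811/1759)*(-1/218) = -3702811/383462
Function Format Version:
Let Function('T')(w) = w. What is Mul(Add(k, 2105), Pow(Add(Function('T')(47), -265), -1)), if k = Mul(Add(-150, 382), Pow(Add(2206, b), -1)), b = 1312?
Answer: Rational(-3702811, 383462) ≈ -9.6563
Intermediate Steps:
k = Rational(116, 1759) (k = Mul(Add(-150, 382), Pow(Add(2206, 1312), -1)) = Mul(232, Pow(3518, -1)) = Mul(232, Rational(1, 3518)) = Rational(116, 1759) ≈ 0.065947)
Mul(Add(k, 2105), Pow(Add(Function('T')(47), -265), -1)) = Mul(Add(Rational(116, 1759), 2105), Pow(Add(47, -265), -1)) = Mul(Rational(3702811, 1759), Pow(-218, -1)) = Mul(Rational(3702811, 1759), Rational(-1, 218)) = Rational(-3702811, 383462)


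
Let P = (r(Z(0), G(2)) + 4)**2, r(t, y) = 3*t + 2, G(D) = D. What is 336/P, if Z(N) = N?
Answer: 28/3 ≈ 9.3333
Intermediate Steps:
r(t, y) = 2 + 3*t
P = 36 (P = ((2 + 3*0) + 4)**2 = ((2 + 0) + 4)**2 = (2 + 4)**2 = 6**2 = 36)
336/P = 336/36 = 336*(1/36) = 28/3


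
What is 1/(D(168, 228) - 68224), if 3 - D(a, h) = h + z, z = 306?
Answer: -1/68755 ≈ -1.4544e-5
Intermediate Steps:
D(a, h) = -303 - h (D(a, h) = 3 - (h + 306) = 3 - (306 + h) = 3 + (-306 - h) = -303 - h)
1/(D(168, 228) - 68224) = 1/((-303 - 1*228) - 68224) = 1/((-303 - 228) - 68224) = 1/(-531 - 68224) = 1/(-68755) = -1/68755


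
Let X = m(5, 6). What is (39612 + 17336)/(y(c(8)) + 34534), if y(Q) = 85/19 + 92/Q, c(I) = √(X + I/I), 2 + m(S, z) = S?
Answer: 1082012/657105 ≈ 1.6466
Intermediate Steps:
m(S, z) = -2 + S
X = 3 (X = -2 + 5 = 3)
c(I) = 2 (c(I) = √(3 + I/I) = √(3 + 1) = √4 = 2)
y(Q) = 85/19 + 92/Q (y(Q) = 85*(1/19) + 92/Q = 85/19 + 92/Q)
(39612 + 17336)/(y(c(8)) + 34534) = (39612 + 17336)/((85/19 + 92/2) + 34534) = 56948/((85/19 + 92*(½)) + 34534) = 56948/((85/19 + 46) + 34534) = 56948/(959/19 + 34534) = 56948/(657105/19) = 56948*(19/657105) = 1082012/657105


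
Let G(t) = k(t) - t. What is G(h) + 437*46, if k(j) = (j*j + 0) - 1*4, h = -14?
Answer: 20308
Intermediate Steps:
k(j) = -4 + j² (k(j) = (j² + 0) - 4 = j² - 4 = -4 + j²)
G(t) = -4 + t² - t (G(t) = (-4 + t²) - t = -4 + t² - t)
G(h) + 437*46 = (-4 + (-14)² - 1*(-14)) + 437*46 = (-4 + 196 + 14) + 20102 = 206 + 20102 = 20308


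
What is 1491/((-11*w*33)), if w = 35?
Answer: -71/605 ≈ -0.11736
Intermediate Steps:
1491/((-11*w*33)) = 1491/((-11*35*33)) = 1491/((-385*33)) = 1491/(-12705) = 1491*(-1/12705) = -71/605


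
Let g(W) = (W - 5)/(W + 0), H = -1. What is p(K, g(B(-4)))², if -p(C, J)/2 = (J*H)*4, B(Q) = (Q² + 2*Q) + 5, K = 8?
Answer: 4096/169 ≈ 24.237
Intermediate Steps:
B(Q) = 5 + Q² + 2*Q
g(W) = (-5 + W)/W
p(C, J) = 8*J (p(C, J) = -2*J*(-1)*4 = -2*(-J)*4 = -(-8)*J = 8*J)
p(K, g(B(-4)))² = (8*((-5 + (5 + (-4)² + 2*(-4)))/(5 + (-4)² + 2*(-4))))² = (8*((-5 + (5 + 16 - 8))/(5 + 16 - 8)))² = (8*((-5 + 13)/13))² = (8*((1/13)*8))² = (8*(8/13))² = (64/13)² = 4096/169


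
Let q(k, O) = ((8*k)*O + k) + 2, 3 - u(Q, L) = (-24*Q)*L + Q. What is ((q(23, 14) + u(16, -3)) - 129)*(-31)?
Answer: -40517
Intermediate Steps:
u(Q, L) = 3 - Q + 24*L*Q (u(Q, L) = 3 - ((-24*Q)*L + Q) = 3 - (-24*L*Q + Q) = 3 - (Q - 24*L*Q) = 3 + (-Q + 24*L*Q) = 3 - Q + 24*L*Q)
q(k, O) = 2 + k + 8*O*k (q(k, O) = (8*O*k + k) + 2 = (k + 8*O*k) + 2 = 2 + k + 8*O*k)
((q(23, 14) + u(16, -3)) - 129)*(-31) = (((2 + 23 + 8*14*23) + (3 - 1*16 + 24*(-3)*16)) - 129)*(-31) = (((2 + 23 + 2576) + (3 - 16 - 1152)) - 129)*(-31) = ((2601 - 1165) - 129)*(-31) = (1436 - 129)*(-31) = 1307*(-31) = -40517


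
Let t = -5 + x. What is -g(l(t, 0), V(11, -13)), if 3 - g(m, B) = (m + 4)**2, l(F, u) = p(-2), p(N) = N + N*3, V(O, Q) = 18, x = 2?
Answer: 13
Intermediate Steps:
t = -3 (t = -5 + 2 = -3)
p(N) = 4*N (p(N) = N + 3*N = 4*N)
l(F, u) = -8 (l(F, u) = 4*(-2) = -8)
g(m, B) = 3 - (4 + m)**2 (g(m, B) = 3 - (m + 4)**2 = 3 - (4 + m)**2)
-g(l(t, 0), V(11, -13)) = -(3 - (4 - 8)**2) = -(3 - 1*(-4)**2) = -(3 - 1*16) = -(3 - 16) = -1*(-13) = 13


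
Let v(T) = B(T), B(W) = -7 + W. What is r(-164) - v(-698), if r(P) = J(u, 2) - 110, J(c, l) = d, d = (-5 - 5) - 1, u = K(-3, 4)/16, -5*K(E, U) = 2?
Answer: 584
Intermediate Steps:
K(E, U) = -2/5 (K(E, U) = -1/5*2 = -2/5)
u = -1/40 (u = -2/5/16 = -2/5*1/16 = -1/40 ≈ -0.025000)
v(T) = -7 + T
d = -11 (d = -10 - 1 = -11)
J(c, l) = -11
r(P) = -121 (r(P) = -11 - 110 = -121)
r(-164) - v(-698) = -121 - (-7 - 698) = -121 - 1*(-705) = -121 + 705 = 584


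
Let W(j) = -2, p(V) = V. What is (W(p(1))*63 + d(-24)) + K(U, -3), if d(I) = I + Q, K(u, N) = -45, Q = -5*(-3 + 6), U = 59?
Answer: -210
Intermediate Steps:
Q = -15 (Q = -5*3 = -15)
d(I) = -15 + I (d(I) = I - 15 = -15 + I)
(W(p(1))*63 + d(-24)) + K(U, -3) = (-2*63 + (-15 - 24)) - 45 = (-126 - 39) - 45 = -165 - 45 = -210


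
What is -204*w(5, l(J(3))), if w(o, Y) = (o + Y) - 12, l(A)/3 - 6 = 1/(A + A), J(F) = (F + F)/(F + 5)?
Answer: -2652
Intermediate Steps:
J(F) = 2*F/(5 + F) (J(F) = (2*F)/(5 + F) = 2*F/(5 + F))
l(A) = 18 + 3/(2*A) (l(A) = 18 + 3/(A + A) = 18 + 3/((2*A)) = 18 + 3*(1/(2*A)) = 18 + 3/(2*A))
w(o, Y) = -12 + Y + o (w(o, Y) = (Y + o) - 12 = -12 + Y + o)
-204*w(5, l(J(3))) = -204*(-12 + (18 + 3/(2*((2*3/(5 + 3))))) + 5) = -204*(-12 + (18 + 3/(2*((2*3/8)))) + 5) = -204*(-12 + (18 + 3/(2*((2*3*(1/8))))) + 5) = -204*(-12 + (18 + 3/(2*(3/4))) + 5) = -204*(-12 + (18 + (3/2)*(4/3)) + 5) = -204*(-12 + (18 + 2) + 5) = -204*(-12 + 20 + 5) = -204*13 = -2652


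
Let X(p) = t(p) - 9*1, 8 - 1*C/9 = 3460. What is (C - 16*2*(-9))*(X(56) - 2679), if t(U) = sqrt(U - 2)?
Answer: 82736640 - 92340*sqrt(6) ≈ 8.2510e+7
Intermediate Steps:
C = -31068 (C = 72 - 9*3460 = 72 - 31140 = -31068)
t(U) = sqrt(-2 + U)
X(p) = -9 + sqrt(-2 + p) (X(p) = sqrt(-2 + p) - 9*1 = sqrt(-2 + p) - 9 = -9 + sqrt(-2 + p))
(C - 16*2*(-9))*(X(56) - 2679) = (-31068 - 16*2*(-9))*((-9 + sqrt(-2 + 56)) - 2679) = (-31068 - 32*(-9))*((-9 + sqrt(54)) - 2679) = (-31068 + 288)*((-9 + 3*sqrt(6)) - 2679) = -30780*(-2688 + 3*sqrt(6)) = 82736640 - 92340*sqrt(6)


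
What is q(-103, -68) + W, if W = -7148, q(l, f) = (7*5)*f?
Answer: -9528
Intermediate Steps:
q(l, f) = 35*f
q(-103, -68) + W = 35*(-68) - 7148 = -2380 - 7148 = -9528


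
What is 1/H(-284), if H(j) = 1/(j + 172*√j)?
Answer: -284 + 344*I*√71 ≈ -284.0 + 2898.6*I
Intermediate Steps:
1/H(-284) = 1/(1/(-284 + 172*√(-284))) = 1/(1/(-284 + 172*(2*I*√71))) = 1/(1/(-284 + 344*I*√71)) = -284 + 344*I*√71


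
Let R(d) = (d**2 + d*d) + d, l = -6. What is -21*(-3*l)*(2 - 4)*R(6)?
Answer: 58968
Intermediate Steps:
R(d) = d + 2*d**2 (R(d) = (d**2 + d**2) + d = 2*d**2 + d = d + 2*d**2)
-21*(-3*l)*(2 - 4)*R(6) = -21*(-3*(-6))*(2 - 4)*(6*(1 + 2*6)) = -378*(-12*(1 + 12)) = -378*(-12*13) = -378*(-2*78) = -378*(-156) = -21*(-2808) = 58968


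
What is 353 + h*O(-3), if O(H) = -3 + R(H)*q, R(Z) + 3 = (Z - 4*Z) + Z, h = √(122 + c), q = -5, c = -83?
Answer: 353 - 18*√39 ≈ 240.59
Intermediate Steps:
h = √39 (h = √(122 - 83) = √39 ≈ 6.2450)
R(Z) = -3 - 2*Z (R(Z) = -3 + ((Z - 4*Z) + Z) = -3 + (-3*Z + Z) = -3 - 2*Z)
O(H) = 12 + 10*H (O(H) = -3 + (-3 - 2*H)*(-5) = -3 + (15 + 10*H) = 12 + 10*H)
353 + h*O(-3) = 353 + √39*(12 + 10*(-3)) = 353 + √39*(12 - 30) = 353 + √39*(-18) = 353 - 18*√39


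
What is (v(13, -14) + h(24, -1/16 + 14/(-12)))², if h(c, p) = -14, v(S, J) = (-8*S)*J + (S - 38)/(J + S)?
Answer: 2152089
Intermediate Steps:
v(S, J) = (-38 + S)/(J + S) - 8*J*S (v(S, J) = -8*J*S + (-38 + S)/(J + S) = (-38 + S)/(J + S) - 8*J*S)
(v(13, -14) + h(24, -1/16 + 14/(-12)))² = ((-38 + 13 - 8*(-14)*13² - 8*13*(-14)²)/(-14 + 13) - 14)² = ((-38 + 13 - 8*(-14)*169 - 8*13*196)/(-1) - 14)² = (-(-38 + 13 + 18928 - 20384) - 14)² = (-1*(-1481) - 14)² = (1481 - 14)² = 1467² = 2152089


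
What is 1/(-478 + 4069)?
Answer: 1/3591 ≈ 0.00027847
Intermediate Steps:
1/(-478 + 4069) = 1/3591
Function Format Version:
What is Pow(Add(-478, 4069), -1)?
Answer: Rational(1, 3591) ≈ 0.00027847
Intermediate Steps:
Pow(Add(-478, 4069), -1) = Pow(3591, -1) = Rational(1, 3591)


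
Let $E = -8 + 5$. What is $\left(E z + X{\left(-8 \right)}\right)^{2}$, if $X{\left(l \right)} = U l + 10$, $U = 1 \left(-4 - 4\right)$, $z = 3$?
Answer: $4225$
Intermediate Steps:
$U = -8$ ($U = 1 \left(-8\right) = -8$)
$E = -3$
$X{\left(l \right)} = 10 - 8 l$ ($X{\left(l \right)} = - 8 l + 10 = 10 - 8 l$)
$\left(E z + X{\left(-8 \right)}\right)^{2} = \left(\left(-3\right) 3 + \left(10 - -64\right)\right)^{2} = \left(-9 + \left(10 + 64\right)\right)^{2} = \left(-9 + 74\right)^{2} = 65^{2} = 4225$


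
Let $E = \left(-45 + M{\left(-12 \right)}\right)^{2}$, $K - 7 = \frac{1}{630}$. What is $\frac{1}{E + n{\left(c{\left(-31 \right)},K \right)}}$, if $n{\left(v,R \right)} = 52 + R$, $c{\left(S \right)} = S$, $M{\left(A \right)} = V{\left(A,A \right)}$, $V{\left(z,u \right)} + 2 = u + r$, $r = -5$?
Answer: $\frac{630}{2617651} \approx 0.00024067$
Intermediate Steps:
$V{\left(z,u \right)} = -7 + u$ ($V{\left(z,u \right)} = -2 + \left(u - 5\right) = -2 + \left(-5 + u\right) = -7 + u$)
$M{\left(A \right)} = -7 + A$
$K = \frac{4411}{630}$ ($K = 7 + \frac{1}{630} = \frac{4411}{630} \approx 7.0016$)
$E = 4096$ ($E = \left(-45 - 19\right)^{2} = \left(-64\right)^{2} = 4096$)
$\frac{1}{E + n{\left(c{\left(-31 \right)},K \right)}} = \frac{1}{4096 + \left(52 + \frac{4411}{630}\right)} = \frac{1}{4096 + \frac{37171}{630}} = \frac{1}{\frac{2617651}{630}} = \frac{630}{2617651}$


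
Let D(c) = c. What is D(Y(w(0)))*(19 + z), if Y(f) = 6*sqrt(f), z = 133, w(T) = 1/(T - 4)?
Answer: 456*I ≈ 456.0*I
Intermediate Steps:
w(T) = 1/(-4 + T)
D(Y(w(0)))*(19 + z) = (6*sqrt(1/(-4 + 0)))*(19 + 133) = (6*sqrt(1/(-4)))*152 = (6*sqrt(-1/4))*152 = (6*(I/2))*152 = (3*I)*152 = 456*I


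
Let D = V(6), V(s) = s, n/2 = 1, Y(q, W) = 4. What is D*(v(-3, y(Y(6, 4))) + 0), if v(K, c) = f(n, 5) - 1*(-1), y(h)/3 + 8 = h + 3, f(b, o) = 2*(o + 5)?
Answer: 126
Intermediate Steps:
n = 2 (n = 2*1 = 2)
f(b, o) = 10 + 2*o (f(b, o) = 2*(5 + o) = 10 + 2*o)
y(h) = -15 + 3*h (y(h) = -24 + 3*(h + 3) = -24 + 3*(3 + h) = -24 + (9 + 3*h) = -15 + 3*h)
v(K, c) = 21 (v(K, c) = (10 + 2*5) - 1*(-1) = (10 + 10) + 1 = 20 + 1 = 21)
D = 6
D*(v(-3, y(Y(6, 4))) + 0) = 6*(21 + 0) = 6*21 = 126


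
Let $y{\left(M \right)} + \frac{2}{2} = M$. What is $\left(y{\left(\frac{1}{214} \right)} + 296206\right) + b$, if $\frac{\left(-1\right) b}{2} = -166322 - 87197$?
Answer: $\frac{171894003}{214} \approx 8.0324 \cdot 10^{5}$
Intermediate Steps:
$b = 507038$ ($b = - 2 \left(-166322 - 87197\right) = \left(-2\right) \left(-253519\right) = 507038$)
$y{\left(M \right)} = -1 + M$
$\left(y{\left(\frac{1}{214} \right)} + 296206\right) + b = \left(\left(-1 + \frac{1}{214}\right) + 296206\right) + 507038 = \left(- \frac{213}{214} + 296206\right) + 507038 = \frac{63387871}{214} + 507038 = \frac{171894003}{214}$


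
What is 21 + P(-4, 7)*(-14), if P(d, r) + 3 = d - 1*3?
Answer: 161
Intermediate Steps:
P(d, r) = -6 + d (P(d, r) = -3 + (d - 1*3) = -3 + (d - 3) = -3 + (-3 + d) = -6 + d)
21 + P(-4, 7)*(-14) = 21 + (-6 - 4)*(-14) = 21 - 10*(-14) = 21 + 140 = 161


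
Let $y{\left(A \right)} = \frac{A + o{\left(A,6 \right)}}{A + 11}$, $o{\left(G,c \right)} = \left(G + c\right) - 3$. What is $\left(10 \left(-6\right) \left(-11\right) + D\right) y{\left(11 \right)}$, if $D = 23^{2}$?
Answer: $\frac{29725}{22} \approx 1351.1$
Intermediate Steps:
$o{\left(G,c \right)} = -3 + G + c$
$y{\left(A \right)} = \frac{3 + 2 A}{11 + A}$ ($y{\left(A \right)} = \frac{A + \left(-3 + A + 6\right)}{A + 11} = \frac{A + \left(3 + A\right)}{11 + A} = \frac{3 + 2 A}{11 + A}$)
$D = 529$
$\left(10 \left(-6\right) \left(-11\right) + D\right) y{\left(11 \right)} = \left(10 \left(-6\right) \left(-11\right) + 529\right) \frac{3 + 2 \cdot 11}{11 + 11} = \left(\left(-60\right) \left(-11\right) + 529\right) \frac{3 + 22}{22} = \left(660 + 529\right) \frac{1}{22} \cdot 25 = 1189 \cdot \frac{25}{22} = \frac{29725}{22}$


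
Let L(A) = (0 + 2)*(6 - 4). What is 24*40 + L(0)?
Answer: 964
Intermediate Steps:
L(A) = 4 (L(A) = 2*2 = 4)
24*40 + L(0) = 24*40 + 4 = 960 + 4 = 964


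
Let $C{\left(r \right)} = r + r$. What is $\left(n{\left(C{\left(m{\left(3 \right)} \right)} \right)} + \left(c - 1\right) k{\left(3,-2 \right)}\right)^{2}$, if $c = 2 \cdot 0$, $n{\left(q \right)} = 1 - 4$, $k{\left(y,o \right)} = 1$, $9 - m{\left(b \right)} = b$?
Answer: $16$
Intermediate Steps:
$m{\left(b \right)} = 9 - b$
$C{\left(r \right)} = 2 r$
$n{\left(q \right)} = -3$ ($n{\left(q \right)} = 1 - 4 = -3$)
$c = 0$
$\left(n{\left(C{\left(m{\left(3 \right)} \right)} \right)} + \left(c - 1\right) k{\left(3,-2 \right)}\right)^{2} = \left(-3 + \left(0 - 1\right) 1\right)^{2} = \left(-3 - 1\right)^{2} = \left(-4\right)^{2} = 16$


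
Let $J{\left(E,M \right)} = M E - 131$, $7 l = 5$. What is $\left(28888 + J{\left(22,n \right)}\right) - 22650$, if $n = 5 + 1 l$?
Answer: $\frac{43629}{7} \approx 6232.7$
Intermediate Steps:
$l = \frac{5}{7}$ ($l = \frac{1}{7} \cdot 5 = \frac{5}{7} \approx 0.71429$)
$n = \frac{40}{7}$ ($n = 5 + 1 \cdot \frac{5}{7} = 5 + \frac{5}{7} = \frac{40}{7} \approx 5.7143$)
$J{\left(E,M \right)} = -131 + E M$ ($J{\left(E,M \right)} = E M - 131 = -131 + E M$)
$\left(28888 + J{\left(22,n \right)}\right) - 22650 = \left(28888 + \left(-131 + 22 \cdot \frac{40}{7}\right)\right) - 22650 = \left(28888 + \left(-131 + \frac{880}{7}\right)\right) - 22650 = \left(28888 - \frac{37}{7}\right) - 22650 = \frac{202179}{7} - 22650 = \frac{43629}{7}$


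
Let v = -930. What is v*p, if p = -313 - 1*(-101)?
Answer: 197160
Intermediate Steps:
p = -212 (p = -313 + 101 = -212)
v*p = -930*(-212) = 197160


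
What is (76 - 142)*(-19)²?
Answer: -23826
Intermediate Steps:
(76 - 142)*(-19)² = -66*361 = -23826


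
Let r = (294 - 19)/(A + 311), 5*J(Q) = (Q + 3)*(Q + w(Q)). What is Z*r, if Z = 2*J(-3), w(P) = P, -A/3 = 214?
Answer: 0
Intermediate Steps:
A = -642 (A = -3*214 = -642)
J(Q) = 2*Q*(3 + Q)/5 (J(Q) = ((Q + 3)*(Q + Q))/5 = ((3 + Q)*(2*Q))/5 = (2*Q*(3 + Q))/5 = 2*Q*(3 + Q)/5)
Z = 0 (Z = 2*((2/5)*(-3)*(3 - 3)) = 2*((2/5)*(-3)*0) = 2*0 = 0)
r = -275/331 (r = (294 - 19)/(-642 + 311) = 275/(-331) = 275*(-1/331) = -275/331 ≈ -0.83082)
Z*r = 0*(-275/331) = 0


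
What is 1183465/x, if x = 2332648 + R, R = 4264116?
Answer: 1183465/6596764 ≈ 0.17940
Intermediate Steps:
x = 6596764 (x = 2332648 + 4264116 = 6596764)
1183465/x = 1183465/6596764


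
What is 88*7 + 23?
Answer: 639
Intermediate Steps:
88*7 + 23 = 616 + 23 = 639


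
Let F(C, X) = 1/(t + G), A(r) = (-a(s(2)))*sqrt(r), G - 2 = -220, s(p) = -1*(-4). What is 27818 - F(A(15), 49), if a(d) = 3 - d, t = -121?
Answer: 9430303/339 ≈ 27818.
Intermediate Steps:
s(p) = 4
G = -218 (G = 2 - 220 = -218)
A(r) = sqrt(r) (A(r) = (-(3 - 1*4))*sqrt(r) = (-(3 - 4))*sqrt(r) = (-1*(-1))*sqrt(r) = 1*sqrt(r) = sqrt(r))
F(C, X) = -1/339 (F(C, X) = 1/(-121 - 218) = 1/(-339) = -1/339)
27818 - F(A(15), 49) = 27818 - 1*(-1/339) = 27818 + 1/339 = 9430303/339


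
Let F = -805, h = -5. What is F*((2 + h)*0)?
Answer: 0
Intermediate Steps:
F*((2 + h)*0) = -805*(2 - 5)*0 = -(-2415)*0 = -805*0 = 0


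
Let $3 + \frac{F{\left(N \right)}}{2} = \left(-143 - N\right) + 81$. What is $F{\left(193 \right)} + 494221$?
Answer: $493705$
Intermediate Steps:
$F{\left(N \right)} = -130 - 2 N$ ($F{\left(N \right)} = -6 + 2 \left(\left(-143 - N\right) + 81\right) = -6 + 2 \left(-62 - N\right) = -6 - \left(124 + 2 N\right) = -130 - 2 N$)
$F{\left(193 \right)} + 494221 = \left(-130 - 386\right) + 494221 = -516 + 494221 = 493705$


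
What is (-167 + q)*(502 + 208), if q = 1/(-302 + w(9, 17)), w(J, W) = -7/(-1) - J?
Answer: -18022995/152 ≈ -1.1857e+5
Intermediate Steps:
w(J, W) = 7 - J (w(J, W) = -7*(-1) - J = 7 - J)
q = -1/304 (q = 1/(-302 + (7 - 1*9)) = 1/(-302 + (7 - 9)) = 1/(-302 - 2) = 1/(-304) = -1/304 ≈ -0.0032895)
(-167 + q)*(502 + 208) = (-167 - 1/304)*(502 + 208) = -50769/304*710 = -18022995/152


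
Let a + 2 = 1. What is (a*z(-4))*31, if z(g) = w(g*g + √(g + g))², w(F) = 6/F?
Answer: -279/(8 + I*√2)² ≈ -3.9711 + 1.4493*I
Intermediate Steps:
a = -1 (a = -2 + 1 = -1)
z(g) = 36/(g² + √2*√g)² (z(g) = (6/(g*g + √(g + g)))² = (6/(g² + √(2*g)))² = (6/(g² + √2*√g))² = 36/(g² + √2*√g)²)
(a*z(-4))*31 = -36/((-4)² + √2*√(-4))²*31 = -36/(16 + √2*(2*I))²*31 = -36/(16 + 2*I*√2)²*31 = -1116/(16 + 2*I*√2)²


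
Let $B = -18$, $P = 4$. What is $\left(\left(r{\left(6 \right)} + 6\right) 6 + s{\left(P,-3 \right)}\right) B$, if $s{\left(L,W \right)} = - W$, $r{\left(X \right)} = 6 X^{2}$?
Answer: $-24030$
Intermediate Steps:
$\left(\left(r{\left(6 \right)} + 6\right) 6 + s{\left(P,-3 \right)}\right) B = \left(\left(6 \cdot 6^{2} + 6\right) 6 - -3\right) \left(-18\right) = \left(\left(6 \cdot 36 + 6\right) 6 + 3\right) \left(-18\right) = \left(\left(216 + 6\right) 6 + 3\right) \left(-18\right) = \left(222 \cdot 6 + 3\right) \left(-18\right) = \left(1332 + 3\right) \left(-18\right) = 1335 \left(-18\right) = -24030$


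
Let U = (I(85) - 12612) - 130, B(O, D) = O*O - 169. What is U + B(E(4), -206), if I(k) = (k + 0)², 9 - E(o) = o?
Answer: -5661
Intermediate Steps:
E(o) = 9 - o
I(k) = k²
B(O, D) = -169 + O² (B(O, D) = O² - 169 = -169 + O²)
U = -5517 (U = (85² - 12612) - 130 = (7225 - 12612) - 130 = -5387 - 130 = -5517)
U + B(E(4), -206) = -5517 + (-169 + (9 - 1*4)²) = -5517 + (-169 + (9 - 4)²) = -5517 + (-169 + 5²) = -5517 + (-169 + 25) = -5517 - 144 = -5661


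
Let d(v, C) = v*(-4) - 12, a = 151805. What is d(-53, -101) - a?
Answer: -151605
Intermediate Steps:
d(v, C) = -12 - 4*v (d(v, C) = -4*v - 12 = -12 - 4*v)
d(-53, -101) - a = (-12 - 4*(-53)) - 1*151805 = (-12 + 212) - 151805 = 200 - 151805 = -151605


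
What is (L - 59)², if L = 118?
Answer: 3481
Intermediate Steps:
(L - 59)² = (118 - 59)² = 59² = 3481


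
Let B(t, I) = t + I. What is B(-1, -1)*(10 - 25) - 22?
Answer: 8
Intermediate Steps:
B(t, I) = I + t
B(-1, -1)*(10 - 25) - 22 = (-1 - 1)*(10 - 25) - 22 = -2*(-15) - 22 = 30 - 22 = 8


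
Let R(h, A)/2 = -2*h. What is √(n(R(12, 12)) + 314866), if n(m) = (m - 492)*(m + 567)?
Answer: 11*√286 ≈ 186.03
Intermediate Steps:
R(h, A) = -4*h (R(h, A) = 2*(-2*h) = -4*h)
n(m) = (-492 + m)*(567 + m)
√(n(R(12, 12)) + 314866) = √((-278964 + (-4*12)² + 75*(-4*12)) + 314866) = √((-278964 + (-48)² + 75*(-48)) + 314866) = √((-278964 + 2304 - 3600) + 314866) = √(-280260 + 314866) = √34606 = 11*√286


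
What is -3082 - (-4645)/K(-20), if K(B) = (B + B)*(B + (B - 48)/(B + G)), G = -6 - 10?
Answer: -4010567/1304 ≈ -3075.6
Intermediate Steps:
G = -16
K(B) = 2*B*(B + (-48 + B)/(-16 + B)) (K(B) = (B + B)*(B + (B - 48)/(B - 16)) = (2*B)*(B + (-48 + B)/(-16 + B)) = 2*B*(B + (-48 + B)/(-16 + B)))
-3082 - (-4645)/K(-20) = -3082 - (-4645)/(2*(-20)*(-48 + (-20)² - 15*(-20))/(-16 - 20)) = -3082 - (-4645)/(2*(-20)*(-48 + 400 + 300)/(-36)) = -3082 - (-4645)/(2*(-20)*(-1/36)*652) = -3082 - (-4645)/6520/9 = -3082 - (-4645)*9/6520 = -3082 - 1*(-8361/1304) = -3082 + 8361/1304 = -4010567/1304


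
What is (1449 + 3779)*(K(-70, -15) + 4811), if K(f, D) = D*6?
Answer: 24681388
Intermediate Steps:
K(f, D) = 6*D
(1449 + 3779)*(K(-70, -15) + 4811) = (1449 + 3779)*(6*(-15) + 4811) = 5228*(-90 + 4811) = 5228*4721 = 24681388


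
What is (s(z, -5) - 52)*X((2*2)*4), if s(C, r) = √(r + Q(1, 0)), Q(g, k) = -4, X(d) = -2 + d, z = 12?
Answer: -728 + 42*I ≈ -728.0 + 42.0*I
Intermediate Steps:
s(C, r) = √(-4 + r) (s(C, r) = √(r - 4) = √(-4 + r))
(s(z, -5) - 52)*X((2*2)*4) = (√(-4 - 5) - 52)*(-2 + (2*2)*4) = (√(-9) - 52)*(-2 + 4*4) = (3*I - 52)*(-2 + 16) = (-52 + 3*I)*14 = -728 + 42*I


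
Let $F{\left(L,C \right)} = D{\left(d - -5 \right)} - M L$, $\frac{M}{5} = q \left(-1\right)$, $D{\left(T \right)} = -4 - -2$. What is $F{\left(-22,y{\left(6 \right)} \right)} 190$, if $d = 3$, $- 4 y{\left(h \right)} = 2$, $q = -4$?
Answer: $83220$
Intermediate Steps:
$y{\left(h \right)} = - \frac{1}{2}$ ($y{\left(h \right)} = \left(- \frac{1}{4}\right) 2 = - \frac{1}{2}$)
$D{\left(T \right)} = -2$ ($D{\left(T \right)} = -4 + 2 = -2$)
$M = 20$ ($M = 5 \left(\left(-4\right) \left(-1\right)\right) = 5 \cdot 4 = 20$)
$F{\left(L,C \right)} = -2 - 20 L$
$F{\left(-22,y{\left(6 \right)} \right)} 190 = \left(-2 - -440\right) 190 = \left(-2 + 440\right) 190 = 438 \cdot 190 = 83220$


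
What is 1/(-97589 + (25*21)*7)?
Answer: -1/93914 ≈ -1.0648e-5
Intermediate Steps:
1/(-97589 + (25*21)*7) = 1/(-97589 + 525*7) = 1/(-97589 + 3675) = 1/(-93914) = -1/93914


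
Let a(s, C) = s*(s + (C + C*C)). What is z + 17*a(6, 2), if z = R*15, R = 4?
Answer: 1284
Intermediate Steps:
a(s, C) = s*(C + s + C²) (a(s, C) = s*(s + (C + C²)) = s*(C + s + C²))
z = 60 (z = 4*15 = 60)
z + 17*a(6, 2) = 60 + 17*(6*(2 + 6 + 2²)) = 60 + 17*(6*(2 + 6 + 4)) = 60 + 17*(6*12) = 60 + 17*72 = 60 + 1224 = 1284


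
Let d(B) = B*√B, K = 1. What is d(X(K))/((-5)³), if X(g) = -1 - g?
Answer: 2*I*√2/125 ≈ 0.022627*I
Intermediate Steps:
d(B) = B^(3/2)
d(X(K))/((-5)³) = (-1 - 1*1)^(3/2)/((-5)³) = (-1 - 1)^(3/2)/(-125) = (-2)^(3/2)*(-1/125) = -2*I*√2*(-1/125) = 2*I*√2/125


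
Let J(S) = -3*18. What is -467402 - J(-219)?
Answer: -467348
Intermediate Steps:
J(S) = -54
-467402 - J(-219) = -467402 - 1*(-54) = -467402 + 54 = -467348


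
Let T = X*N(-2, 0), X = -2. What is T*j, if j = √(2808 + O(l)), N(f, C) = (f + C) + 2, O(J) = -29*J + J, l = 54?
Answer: 0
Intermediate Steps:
O(J) = -28*J
N(f, C) = 2 + C + f (N(f, C) = (C + f) + 2 = 2 + C + f)
T = 0 (T = -2*(2 + 0 - 2) = -2*0 = 0)
j = 36 (j = √(2808 - 28*54) = √(2808 - 1512) = √1296 = 36)
T*j = 0*36 = 0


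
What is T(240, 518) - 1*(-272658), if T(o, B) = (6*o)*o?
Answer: 618258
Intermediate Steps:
T(o, B) = 6*o²
T(240, 518) - 1*(-272658) = 6*240² - 1*(-272658) = 6*57600 + 272658 = 345600 + 272658 = 618258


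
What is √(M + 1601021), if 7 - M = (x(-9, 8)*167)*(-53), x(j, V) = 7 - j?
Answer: 2*√435661 ≈ 1320.1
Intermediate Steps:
M = 141623 (M = 7 - (7 - 1*(-9))*167*(-53) = 7 - (7 + 9)*167*(-53) = 7 - 16*167*(-53) = 7 - 2672*(-53) = 7 - 1*(-141616) = 7 + 141616 = 141623)
√(M + 1601021) = √(141623 + 1601021) = √1742644 = 2*√435661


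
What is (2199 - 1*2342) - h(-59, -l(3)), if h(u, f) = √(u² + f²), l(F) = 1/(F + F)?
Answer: -143 - √125317/6 ≈ -202.00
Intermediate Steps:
l(F) = 1/(2*F)
h(u, f) = √(f² + u²)
(2199 - 1*2342) - h(-59, -l(3)) = (2199 - 1*2342) - √((-1/(2*3))² + (-59)²) = (2199 - 2342) - √((-1/(2*3))² + 3481) = -143 - √((-1*⅙)² + 3481) = -143 - √((-⅙)² + 3481) = -143 - √(1/36 + 3481) = -143 - √(125317/36) = -143 - √125317/6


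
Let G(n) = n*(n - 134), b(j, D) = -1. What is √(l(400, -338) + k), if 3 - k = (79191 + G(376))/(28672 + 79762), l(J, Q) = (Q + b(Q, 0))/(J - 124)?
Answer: 37*√919032367/2493982 ≈ 0.44975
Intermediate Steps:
G(n) = n*(-134 + n)
l(J, Q) = (-1 + Q)/(-124 + J) (l(J, Q) = (Q - 1)/(J - 124) = (-1 + Q)/(-124 + J))
k = 155119/108434 (k = 3 - (79191 + 376*(-134 + 376))/(28672 + 79762) = 3 - (79191 + 376*242)/108434 = 3 - (79191 + 90992)/108434 = 3 - 170183/108434 = 155119/108434 ≈ 1.4305)
√(l(400, -338) + k) = √((-1 - 338)/(-124 + 400) + 155119/108434) = √(-339/276 + 155119/108434) = √((1/276)*(-339) + 155119/108434) = √(-113/92 + 155119/108434) = √(1008953/4987964) = 37*√919032367/2493982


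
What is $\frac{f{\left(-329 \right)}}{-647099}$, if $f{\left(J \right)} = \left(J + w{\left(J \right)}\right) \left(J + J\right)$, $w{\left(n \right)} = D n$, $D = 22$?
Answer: $- \frac{4979086}{647099} \approx -7.6945$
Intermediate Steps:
$w{\left(n \right)} = 22 n$
$f{\left(J \right)} = 46 J^{2}$ ($f{\left(J \right)} = \left(J + 22 J\right) \left(J + J\right) = 23 J 2 J = 46 J^{2}$)
$\frac{f{\left(-329 \right)}}{-647099} = \frac{46 \left(-329\right)^{2}}{-647099} = 46 \cdot 108241 \left(- \frac{1}{647099}\right) = 4979086 \left(- \frac{1}{647099}\right) = - \frac{4979086}{647099}$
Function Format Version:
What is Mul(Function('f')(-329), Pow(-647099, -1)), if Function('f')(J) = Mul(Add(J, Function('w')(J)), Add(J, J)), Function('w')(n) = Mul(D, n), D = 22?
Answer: Rational(-4979086, 647099) ≈ -7.6945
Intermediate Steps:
Function('w')(n) = Mul(22, n)
Function('f')(J) = Mul(46, Pow(J, 2)) (Function('f')(J) = Mul(Add(J, Mul(22, J)), Add(J, J)) = Mul(Mul(23, J), Mul(2, J)) = Mul(46, Pow(J, 2)))
Mul(Function('f')(-329), Pow(-647099, -1)) = Mul(Mul(46, Pow(-329, 2)), Pow(-647099, -1)) = Mul(Mul(46, 108241), Rational(-1, 647099)) = Mul(4979086, Rational(-1, 647099)) = Rational(-4979086, 647099)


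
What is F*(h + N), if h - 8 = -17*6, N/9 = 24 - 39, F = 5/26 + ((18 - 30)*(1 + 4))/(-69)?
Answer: -145415/598 ≈ -243.17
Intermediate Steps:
F = 635/598 (F = 5*(1/26) - 12*5*(-1/69) = 5/26 - 60*(-1/69) = 5/26 + 20/23 = 635/598 ≈ 1.0619)
N = -135 (N = 9*(24 - 39) = 9*(-15) = -135)
h = -94 (h = 8 - 17*6 = 8 - 102 = -94)
F*(h + N) = 635*(-94 - 135)/598 = (635/598)*(-229) = -145415/598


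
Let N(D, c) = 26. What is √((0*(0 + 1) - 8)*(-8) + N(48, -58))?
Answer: 3*√10 ≈ 9.4868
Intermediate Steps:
√((0*(0 + 1) - 8)*(-8) + N(48, -58)) = √((0*(0 + 1) - 8)*(-8) + 26) = √((0*1 - 8)*(-8) + 26) = √((0 - 8)*(-8) + 26) = √(-8*(-8) + 26) = √(64 + 26) = √90 = 3*√10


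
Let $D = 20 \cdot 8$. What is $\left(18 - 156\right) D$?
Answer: $-22080$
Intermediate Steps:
$D = 160$
$\left(18 - 156\right) D = \left(18 - 156\right) 160 = \left(-138\right) 160 = -22080$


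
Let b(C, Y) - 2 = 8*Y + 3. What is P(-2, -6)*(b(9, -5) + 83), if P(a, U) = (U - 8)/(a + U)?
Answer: 84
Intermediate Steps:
b(C, Y) = 5 + 8*Y (b(C, Y) = 2 + (8*Y + 3) = 2 + (3 + 8*Y) = 5 + 8*Y)
P(a, U) = (-8 + U)/(U + a)
P(-2, -6)*(b(9, -5) + 83) = ((-8 - 6)/(-6 - 2))*((5 + 8*(-5)) + 83) = (-14/(-8))*((5 - 40) + 83) = (-⅛*(-14))*(-35 + 83) = (7/4)*48 = 84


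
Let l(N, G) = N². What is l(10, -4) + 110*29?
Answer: 3290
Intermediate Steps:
l(10, -4) + 110*29 = 10² + 110*29 = 100 + 3190 = 3290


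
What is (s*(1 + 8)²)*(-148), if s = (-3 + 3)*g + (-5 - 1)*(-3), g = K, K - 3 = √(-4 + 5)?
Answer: -215784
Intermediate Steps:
K = 4 (K = 3 + √(-4 + 5) = 3 + √1 = 3 + 1 = 4)
g = 4
s = 18 (s = (-3 + 3)*4 + (-5 - 1)*(-3) = 0*4 - 6*(-3) = 0 + 18 = 18)
(s*(1 + 8)²)*(-148) = (18*(1 + 8)²)*(-148) = (18*9²)*(-148) = (18*81)*(-148) = 1458*(-148) = -215784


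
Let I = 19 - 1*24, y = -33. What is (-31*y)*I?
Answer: -5115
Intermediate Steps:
I = -5 (I = 19 - 24 = -5)
(-31*y)*I = -31*(-33)*(-5) = 1023*(-5) = -5115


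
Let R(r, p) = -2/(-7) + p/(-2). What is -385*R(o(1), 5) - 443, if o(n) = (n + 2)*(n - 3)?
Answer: 819/2 ≈ 409.50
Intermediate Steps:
o(n) = (-3 + n)*(2 + n) (o(n) = (2 + n)*(-3 + n) = (-3 + n)*(2 + n))
R(r, p) = 2/7 - p/2 (R(r, p) = -2*(-⅐) + p*(-½) = 2/7 - p/2)
-385*R(o(1), 5) - 443 = -385*(2/7 - ½*5) - 443 = -385*(2/7 - 5/2) - 443 = -385*(-31/14) - 443 = 1705/2 - 443 = 819/2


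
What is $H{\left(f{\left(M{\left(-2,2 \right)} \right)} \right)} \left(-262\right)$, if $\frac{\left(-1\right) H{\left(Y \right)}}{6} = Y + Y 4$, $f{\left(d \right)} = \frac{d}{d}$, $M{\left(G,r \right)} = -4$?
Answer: $7860$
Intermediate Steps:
$f{\left(d \right)} = 1$
$H{\left(Y \right)} = - 30 Y$ ($H{\left(Y \right)} = - 6 \left(Y + Y 4\right) = - 6 \left(Y + 4 Y\right) = - 6 \cdot 5 Y = - 30 Y$)
$H{\left(f{\left(M{\left(-2,2 \right)} \right)} \right)} \left(-262\right) = \left(-30\right) 1 \left(-262\right) = \left(-30\right) \left(-262\right) = 7860$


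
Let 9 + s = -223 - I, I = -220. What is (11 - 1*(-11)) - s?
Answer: 34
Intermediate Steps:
s = -12 (s = -9 + (-223 - 1*(-220)) = -9 + (-223 + 220) = -9 - 3 = -12)
(11 - 1*(-11)) - s = (11 - 1*(-11)) - 1*(-12) = (11 + 11) + 12 = 22 + 12 = 34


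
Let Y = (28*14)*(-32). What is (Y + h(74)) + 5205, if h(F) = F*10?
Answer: -6599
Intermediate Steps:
Y = -12544 (Y = 392*(-32) = -12544)
h(F) = 10*F
(Y + h(74)) + 5205 = (-12544 + 10*74) + 5205 = (-12544 + 740) + 5205 = -11804 + 5205 = -6599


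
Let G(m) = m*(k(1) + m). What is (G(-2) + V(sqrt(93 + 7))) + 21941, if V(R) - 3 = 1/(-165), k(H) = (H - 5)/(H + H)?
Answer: 3622079/165 ≈ 21952.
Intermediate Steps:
k(H) = (-5 + H)/(2*H) (k(H) = (-5 + H)/((2*H)) = (-5 + H)*(1/(2*H)) = (-5 + H)/(2*H))
V(R) = 494/165 (V(R) = 3 + 1/(-165) = 3 - 1/165 = 494/165)
G(m) = m*(-2 + m) (G(m) = m*((1/2)*(-5 + 1)/1 + m) = m*((1/2)*1*(-4) + m) = m*(-2 + m))
(G(-2) + V(sqrt(93 + 7))) + 21941 = (-2*(-2 - 2) + 494/165) + 21941 = (-2*(-4) + 494/165) + 21941 = (8 + 494/165) + 21941 = 1814/165 + 21941 = 3622079/165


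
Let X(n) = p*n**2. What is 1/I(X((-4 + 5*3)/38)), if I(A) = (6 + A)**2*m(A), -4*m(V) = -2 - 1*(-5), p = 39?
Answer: -8340544/537314067 ≈ -0.015523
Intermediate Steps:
m(V) = -3/4 (m(V) = -(-2 - 1*(-5))/4 = -(-2 + 5)/4 = -1/4*3 = -3/4)
X(n) = 39*n**2
I(A) = -3*(6 + A)**2/4 (I(A) = (6 + A)**2*(-3/4) = -3*(6 + A)**2/4)
1/I(X((-4 + 5*3)/38)) = 1/(-3*(6 + 39*((-4 + 5*3)/38)**2)**2/4) = 1/(-3*(6 + 39*((-4 + 15)*(1/38))**2)**2/4) = 1/(-3*(6 + 39*(11*(1/38))**2)**2/4) = 1/(-3*(6 + 39*(11/38)**2)**2/4) = 1/(-3*(6 + 39*(121/1444))**2/4) = 1/(-3*(6 + 4719/1444)**2/4) = 1/(-3*(13383/1444)**2/4) = 1/(-3/4*179104689/2085136) = 1/(-537314067/8340544) = -8340544/537314067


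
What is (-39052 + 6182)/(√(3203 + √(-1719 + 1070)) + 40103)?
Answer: -32870/(40103 + √(3203 + I*√649)) ≈ -0.81848 + 4.587e-6*I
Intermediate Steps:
(-39052 + 6182)/(√(3203 + √(-1719 + 1070)) + 40103) = -32870/(√(3203 + √(-649)) + 40103) = -32870/(√(3203 + I*√649) + 40103) = -32870/(40103 + √(3203 + I*√649))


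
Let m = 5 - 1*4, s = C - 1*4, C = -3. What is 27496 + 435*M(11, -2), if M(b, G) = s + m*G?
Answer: 23581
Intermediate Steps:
s = -7 (s = -3 - 1*4 = -3 - 4 = -7)
m = 1 (m = 5 - 4 = 1)
M(b, G) = -7 + G (M(b, G) = -7 + 1*G = -7 + G)
27496 + 435*M(11, -2) = 27496 + 435*(-7 - 2) = 27496 + 435*(-9) = 27496 - 3915 = 23581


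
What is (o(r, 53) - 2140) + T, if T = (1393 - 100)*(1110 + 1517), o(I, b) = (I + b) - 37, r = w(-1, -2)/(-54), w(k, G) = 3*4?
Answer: 30551281/9 ≈ 3.3946e+6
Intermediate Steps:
w(k, G) = 12
r = -2/9 (r = 12/(-54) = 12*(-1/54) = -2/9 ≈ -0.22222)
o(I, b) = -37 + I + b
T = 3396711 (T = 1293*2627 = 3396711)
(o(r, 53) - 2140) + T = ((-37 - 2/9 + 53) - 2140) + 3396711 = (142/9 - 2140) + 3396711 = -19118/9 + 3396711 = 30551281/9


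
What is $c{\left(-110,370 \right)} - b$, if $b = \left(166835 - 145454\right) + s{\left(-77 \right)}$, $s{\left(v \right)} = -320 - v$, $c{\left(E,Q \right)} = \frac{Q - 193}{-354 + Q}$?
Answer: $- \frac{338031}{16} \approx -21127.0$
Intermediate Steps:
$c{\left(E,Q \right)} = \frac{-193 + Q}{-354 + Q}$
$b = 21138$ ($b = \left(166835 - 145454\right) - 243 = 21381 + \left(-320 + 77\right) = 21381 - 243 = 21138$)
$c{\left(-110,370 \right)} - b = \frac{-193 + 370}{-354 + 370} - 21138 = \frac{1}{16} \cdot 177 - 21138 = \frac{177}{16} - 21138 = - \frac{338031}{16}$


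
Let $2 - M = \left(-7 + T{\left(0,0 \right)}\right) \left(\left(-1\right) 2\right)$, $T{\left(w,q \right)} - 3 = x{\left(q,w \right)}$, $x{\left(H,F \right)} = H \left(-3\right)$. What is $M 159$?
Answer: $-954$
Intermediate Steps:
$x{\left(H,F \right)} = - 3 H$
$T{\left(w,q \right)} = 3 - 3 q$
$M = -6$ ($M = 2 - \left(-7 + \left(3 - 0\right)\right) \left(\left(-1\right) 2\right) = 2 - \left(-7 + \left(3 + 0\right)\right) \left(-2\right) = 2 - \left(-7 + 3\right) \left(-2\right) = 2 - \left(-4\right) \left(-2\right) = 2 - 8 = -6$)
$M 159 = \left(-6\right) 159 = -954$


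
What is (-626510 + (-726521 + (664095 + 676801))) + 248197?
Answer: 236062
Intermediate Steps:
(-626510 + (-726521 + (664095 + 676801))) + 248197 = (-626510 + (-726521 + 1340896)) + 248197 = (-626510 + 614375) + 248197 = -12135 + 248197 = 236062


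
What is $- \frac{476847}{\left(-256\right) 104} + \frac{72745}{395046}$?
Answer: $\frac{95156631421}{5258852352} \approx 18.095$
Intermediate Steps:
$- \frac{476847}{\left(-256\right) 104} + \frac{72745}{395046} = - \frac{476847}{-26624} + 72745 \cdot \frac{1}{395046} = \left(-476847\right) \left(- \frac{1}{26624}\right) + \frac{72745}{395046} = \frac{476847}{26624} + \frac{72745}{395046} = \frac{95156631421}{5258852352}$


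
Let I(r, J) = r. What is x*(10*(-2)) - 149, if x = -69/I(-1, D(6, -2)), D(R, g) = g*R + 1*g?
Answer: -1529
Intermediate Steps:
D(R, g) = g + R*g (D(R, g) = R*g + g = g + R*g)
x = 69 (x = -69/(-1) = -69*(-1) = 69)
x*(10*(-2)) - 149 = 69*(10*(-2)) - 149 = 69*(-20) - 149 = -1380 - 149 = -1529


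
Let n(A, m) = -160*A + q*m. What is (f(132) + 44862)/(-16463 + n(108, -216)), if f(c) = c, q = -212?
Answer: 44994/12049 ≈ 3.7343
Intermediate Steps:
n(A, m) = -212*m - 160*A (n(A, m) = -160*A - 212*m = -212*m - 160*A)
(f(132) + 44862)/(-16463 + n(108, -216)) = (132 + 44862)/(-16463 + (-212*(-216) - 160*108)) = 44994/(-16463 + (45792 - 17280)) = 44994/(-16463 + 28512) = 44994/12049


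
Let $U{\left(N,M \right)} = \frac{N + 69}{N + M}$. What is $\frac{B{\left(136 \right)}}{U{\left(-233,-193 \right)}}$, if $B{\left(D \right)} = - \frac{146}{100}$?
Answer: $- \frac{15549}{4100} \approx -3.7924$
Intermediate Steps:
$U{\left(N,M \right)} = \frac{69 + N}{M + N}$
$B{\left(D \right)} = - \frac{73}{50}$ ($B{\left(D \right)} = \left(-146\right) \frac{1}{100} = - \frac{73}{50}$)
$\frac{B{\left(136 \right)}}{U{\left(-233,-193 \right)}} = - \frac{73}{50 \frac{69 - 233}{-193 - 233}} = - \frac{73}{50 \frac{1}{-426} \left(-164\right)} = - \frac{73}{50 \left(\left(- \frac{1}{426}\right) \left(-164\right)\right)} = - \frac{73}{50 \cdot \frac{82}{213}} = \left(- \frac{73}{50}\right) \frac{213}{82} = - \frac{15549}{4100}$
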